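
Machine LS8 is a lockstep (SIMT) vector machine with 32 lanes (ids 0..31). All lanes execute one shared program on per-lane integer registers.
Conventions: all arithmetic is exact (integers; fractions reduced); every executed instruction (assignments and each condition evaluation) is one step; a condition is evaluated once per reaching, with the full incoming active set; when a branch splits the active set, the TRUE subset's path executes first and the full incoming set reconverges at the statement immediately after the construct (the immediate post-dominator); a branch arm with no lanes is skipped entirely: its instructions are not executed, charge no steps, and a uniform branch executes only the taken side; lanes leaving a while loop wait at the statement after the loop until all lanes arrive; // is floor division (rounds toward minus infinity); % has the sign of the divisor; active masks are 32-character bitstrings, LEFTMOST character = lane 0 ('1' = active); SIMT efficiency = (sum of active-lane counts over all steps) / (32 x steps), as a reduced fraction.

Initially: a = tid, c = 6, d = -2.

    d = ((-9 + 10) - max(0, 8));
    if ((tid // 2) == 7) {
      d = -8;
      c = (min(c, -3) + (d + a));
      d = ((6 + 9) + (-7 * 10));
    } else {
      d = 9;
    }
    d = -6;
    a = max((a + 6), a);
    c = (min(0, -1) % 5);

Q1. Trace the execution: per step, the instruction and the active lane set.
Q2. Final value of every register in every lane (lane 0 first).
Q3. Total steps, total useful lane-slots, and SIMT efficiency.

step 0: d <- ((-9 + 10) - max(0, 8)) 11111111111111111111111111111111
step 1: eval ((tid // 2) == 7)       11111111111111111111111111111111
step 2: d <- -8                      00000000000000110000000000000000
step 3: c <- (min(c, -3) + (d + a))  00000000000000110000000000000000
step 4: d <- ((6 + 9) + (-7 * 10))   00000000000000110000000000000000
step 5: d <- 9                       11111111111111001111111111111111
step 6: d <- -6                      11111111111111111111111111111111
step 7: a <- max((a + 6), a)         11111111111111111111111111111111
step 8: c <- (min(0, -1) % 5)        11111111111111111111111111111111

Answer: 9 steps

a: 6,7,8,9,10,11,12,13,14,15,16,17,18,19,20,21,22,23,24,25,26,27,28,29,30,31,32,33,34,35,36,37
c: 4,4,4,4,4,4,4,4,4,4,4,4,4,4,4,4,4,4,4,4,4,4,4,4,4,4,4,4,4,4,4,4
d: -6,-6,-6,-6,-6,-6,-6,-6,-6,-6,-6,-6,-6,-6,-6,-6,-6,-6,-6,-6,-6,-6,-6,-6,-6,-6,-6,-6,-6,-6,-6,-6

steps = 9; useful = 196; efficiency = 196/288 = 49/72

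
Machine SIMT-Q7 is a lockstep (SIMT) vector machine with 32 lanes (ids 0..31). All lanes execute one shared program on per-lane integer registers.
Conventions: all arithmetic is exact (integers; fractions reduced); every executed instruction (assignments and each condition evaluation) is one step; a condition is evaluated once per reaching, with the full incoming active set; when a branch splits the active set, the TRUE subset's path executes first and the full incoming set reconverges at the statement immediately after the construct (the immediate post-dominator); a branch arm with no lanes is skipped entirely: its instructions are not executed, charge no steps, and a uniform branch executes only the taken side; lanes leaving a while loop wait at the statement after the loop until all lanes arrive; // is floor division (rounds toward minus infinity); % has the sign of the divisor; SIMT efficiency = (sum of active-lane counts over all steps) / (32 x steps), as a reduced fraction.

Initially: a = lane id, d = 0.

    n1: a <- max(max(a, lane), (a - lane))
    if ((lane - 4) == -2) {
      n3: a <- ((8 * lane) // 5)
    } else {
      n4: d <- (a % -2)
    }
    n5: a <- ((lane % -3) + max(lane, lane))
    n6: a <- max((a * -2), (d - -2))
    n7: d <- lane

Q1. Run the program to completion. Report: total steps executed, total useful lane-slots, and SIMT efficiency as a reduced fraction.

Answer: 7 steps, 192 useful, 6/7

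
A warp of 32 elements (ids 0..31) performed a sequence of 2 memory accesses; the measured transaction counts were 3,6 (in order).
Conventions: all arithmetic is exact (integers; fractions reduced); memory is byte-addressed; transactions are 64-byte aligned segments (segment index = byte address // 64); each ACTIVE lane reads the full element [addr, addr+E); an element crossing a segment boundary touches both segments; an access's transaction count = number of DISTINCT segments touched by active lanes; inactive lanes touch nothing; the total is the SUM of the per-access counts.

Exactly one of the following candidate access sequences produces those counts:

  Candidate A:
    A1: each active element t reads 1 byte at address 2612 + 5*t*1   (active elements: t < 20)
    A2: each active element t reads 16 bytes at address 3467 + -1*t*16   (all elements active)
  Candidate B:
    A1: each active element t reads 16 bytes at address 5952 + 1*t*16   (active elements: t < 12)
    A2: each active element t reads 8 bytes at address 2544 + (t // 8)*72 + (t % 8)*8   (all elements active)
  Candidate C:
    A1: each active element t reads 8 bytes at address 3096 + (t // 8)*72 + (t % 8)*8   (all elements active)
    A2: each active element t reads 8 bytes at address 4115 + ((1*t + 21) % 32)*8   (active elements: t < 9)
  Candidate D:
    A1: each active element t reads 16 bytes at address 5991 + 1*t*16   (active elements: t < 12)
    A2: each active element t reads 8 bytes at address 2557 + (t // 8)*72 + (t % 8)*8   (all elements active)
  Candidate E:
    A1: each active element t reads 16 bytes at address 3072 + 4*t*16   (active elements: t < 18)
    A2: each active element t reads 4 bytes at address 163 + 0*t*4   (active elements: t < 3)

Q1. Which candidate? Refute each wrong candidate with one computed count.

A: A2 gives 9 transactions, not 6
C: A1 gives 5 transactions, not 3
D: A1 gives 4 transactions, not 3
E: A1 gives 18 transactions, not 3
B: all counts match (3,6)

Answer: B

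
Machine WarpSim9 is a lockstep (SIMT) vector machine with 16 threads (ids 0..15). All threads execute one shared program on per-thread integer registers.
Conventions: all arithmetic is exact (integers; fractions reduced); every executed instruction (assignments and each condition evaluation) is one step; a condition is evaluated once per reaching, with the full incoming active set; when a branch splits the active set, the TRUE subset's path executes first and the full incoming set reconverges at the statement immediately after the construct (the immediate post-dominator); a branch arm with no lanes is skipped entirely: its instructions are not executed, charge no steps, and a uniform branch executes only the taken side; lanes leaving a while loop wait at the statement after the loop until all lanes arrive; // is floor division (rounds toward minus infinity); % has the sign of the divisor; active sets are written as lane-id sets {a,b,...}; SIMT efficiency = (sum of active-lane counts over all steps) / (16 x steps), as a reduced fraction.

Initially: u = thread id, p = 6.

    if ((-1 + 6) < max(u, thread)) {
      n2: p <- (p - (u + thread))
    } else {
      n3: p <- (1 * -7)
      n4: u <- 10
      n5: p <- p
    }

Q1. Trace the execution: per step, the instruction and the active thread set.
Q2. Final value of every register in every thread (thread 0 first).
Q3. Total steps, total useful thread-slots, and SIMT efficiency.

step 0: eval ((-1 + 6) < max(u, thread)) {0,1,2,3,4,5,6,7,8,9,10,11,12,13,14,15}
step 1: p <- (p - (u + thread))      {6,7,8,9,10,11,12,13,14,15}
step 2: p <- (1 * -7)                {0,1,2,3,4,5}
step 3: u <- 10                      {0,1,2,3,4,5}
step 4: p <- p                       {0,1,2,3,4,5}

Answer: 5 steps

u: 10,10,10,10,10,10,6,7,8,9,10,11,12,13,14,15
p: -7,-7,-7,-7,-7,-7,-6,-8,-10,-12,-14,-16,-18,-20,-22,-24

steps = 5; useful = 44; efficiency = 44/80 = 11/20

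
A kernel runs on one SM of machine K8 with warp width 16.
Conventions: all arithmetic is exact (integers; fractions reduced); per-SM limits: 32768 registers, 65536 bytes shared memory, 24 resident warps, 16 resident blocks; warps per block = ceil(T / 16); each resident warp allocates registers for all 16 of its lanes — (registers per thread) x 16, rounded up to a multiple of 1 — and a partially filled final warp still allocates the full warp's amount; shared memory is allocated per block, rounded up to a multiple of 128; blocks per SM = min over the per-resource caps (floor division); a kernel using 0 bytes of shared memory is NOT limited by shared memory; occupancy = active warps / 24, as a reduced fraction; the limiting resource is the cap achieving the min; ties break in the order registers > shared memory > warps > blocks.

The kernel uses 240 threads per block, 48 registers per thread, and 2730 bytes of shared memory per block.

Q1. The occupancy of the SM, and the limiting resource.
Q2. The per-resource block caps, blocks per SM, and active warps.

Answer: occupancy 5/8, limited by warps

registers: 2 blocks
shared memory: 23 blocks
warps: 1 block
blocks: 16 blocks

Answer: 1 block, 15 active warps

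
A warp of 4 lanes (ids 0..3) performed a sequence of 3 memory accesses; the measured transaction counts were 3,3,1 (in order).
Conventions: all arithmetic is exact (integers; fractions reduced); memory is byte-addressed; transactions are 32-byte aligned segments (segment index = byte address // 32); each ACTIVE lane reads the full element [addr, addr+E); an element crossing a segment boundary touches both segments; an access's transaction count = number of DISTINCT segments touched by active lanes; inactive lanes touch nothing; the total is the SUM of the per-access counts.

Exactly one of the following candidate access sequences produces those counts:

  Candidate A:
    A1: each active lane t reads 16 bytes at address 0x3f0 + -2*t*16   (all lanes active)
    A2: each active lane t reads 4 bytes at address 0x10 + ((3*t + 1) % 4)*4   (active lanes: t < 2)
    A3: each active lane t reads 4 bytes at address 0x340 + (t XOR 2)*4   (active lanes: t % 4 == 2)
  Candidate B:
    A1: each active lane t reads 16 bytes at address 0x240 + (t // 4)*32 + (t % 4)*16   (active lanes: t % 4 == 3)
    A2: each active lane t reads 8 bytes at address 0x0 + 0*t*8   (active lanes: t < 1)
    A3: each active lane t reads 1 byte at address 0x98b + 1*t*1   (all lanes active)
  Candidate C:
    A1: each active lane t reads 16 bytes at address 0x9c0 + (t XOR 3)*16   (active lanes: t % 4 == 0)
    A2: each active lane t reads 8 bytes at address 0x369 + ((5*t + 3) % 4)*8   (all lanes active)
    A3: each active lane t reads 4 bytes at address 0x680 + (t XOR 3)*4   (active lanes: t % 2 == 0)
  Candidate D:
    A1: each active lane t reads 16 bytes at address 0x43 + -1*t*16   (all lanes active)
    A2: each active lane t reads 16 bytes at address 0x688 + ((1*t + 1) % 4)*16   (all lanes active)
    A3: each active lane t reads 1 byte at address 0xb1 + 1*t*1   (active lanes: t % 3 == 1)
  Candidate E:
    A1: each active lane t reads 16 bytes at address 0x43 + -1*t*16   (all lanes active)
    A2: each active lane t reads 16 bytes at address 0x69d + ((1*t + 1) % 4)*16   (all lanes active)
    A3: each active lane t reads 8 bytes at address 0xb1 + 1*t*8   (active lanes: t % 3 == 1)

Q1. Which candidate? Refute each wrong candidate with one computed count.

A: A1 gives 4 transactions, not 3
B: A1 gives 1 transaction, not 3
C: A1 gives 1 transaction, not 3
E: A3 gives 2 transactions, not 1
D: all counts match (3,3,1)

Answer: D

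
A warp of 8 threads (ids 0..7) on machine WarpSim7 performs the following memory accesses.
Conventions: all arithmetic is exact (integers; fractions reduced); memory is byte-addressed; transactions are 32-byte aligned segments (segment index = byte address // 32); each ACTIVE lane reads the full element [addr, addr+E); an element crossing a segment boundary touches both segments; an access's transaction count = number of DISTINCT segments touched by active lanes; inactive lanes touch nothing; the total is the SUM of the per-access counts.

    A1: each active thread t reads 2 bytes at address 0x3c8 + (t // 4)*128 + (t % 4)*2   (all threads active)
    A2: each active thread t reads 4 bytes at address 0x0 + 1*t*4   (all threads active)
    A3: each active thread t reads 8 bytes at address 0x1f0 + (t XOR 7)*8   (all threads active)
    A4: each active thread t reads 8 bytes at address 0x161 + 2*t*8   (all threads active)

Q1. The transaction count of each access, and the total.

A1: 2 transactions
A2: 1 transaction
A3: 3 transactions
A4: 4 transactions

Answer: 2,1,3,4; total 10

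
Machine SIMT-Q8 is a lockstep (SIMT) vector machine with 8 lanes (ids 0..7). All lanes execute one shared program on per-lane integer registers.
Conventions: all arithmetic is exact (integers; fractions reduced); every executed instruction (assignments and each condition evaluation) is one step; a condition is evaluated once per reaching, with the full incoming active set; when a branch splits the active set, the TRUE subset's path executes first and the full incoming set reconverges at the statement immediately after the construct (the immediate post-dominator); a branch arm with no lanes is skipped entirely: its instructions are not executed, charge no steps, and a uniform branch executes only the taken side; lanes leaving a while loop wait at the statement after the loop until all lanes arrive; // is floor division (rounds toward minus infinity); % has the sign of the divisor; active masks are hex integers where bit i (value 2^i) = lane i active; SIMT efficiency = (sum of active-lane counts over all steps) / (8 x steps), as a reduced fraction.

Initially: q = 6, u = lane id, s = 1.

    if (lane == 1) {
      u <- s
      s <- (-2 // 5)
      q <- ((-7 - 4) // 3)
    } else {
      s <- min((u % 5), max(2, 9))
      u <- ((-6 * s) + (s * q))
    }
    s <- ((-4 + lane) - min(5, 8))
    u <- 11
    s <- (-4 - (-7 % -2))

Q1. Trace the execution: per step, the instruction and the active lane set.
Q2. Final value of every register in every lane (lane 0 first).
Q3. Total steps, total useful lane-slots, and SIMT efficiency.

step 0: eval (lane == 1)             0xff
step 1: u <- s                       0x02
step 2: s <- (-2 // 5)               0x02
step 3: q <- ((-7 - 4) // 3)         0x02
step 4: s <- min((u % 5), max(2, 9)) 0xfd
step 5: u <- ((-6 * s) + (s * q))    0xfd
step 6: s <- ((-4 + lane) - min(5, 8)) 0xff
step 7: u <- 11                      0xff
step 8: s <- (-4 - (-7 % -2))        0xff

Answer: 9 steps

q: 6,-4,6,6,6,6,6,6
u: 11,11,11,11,11,11,11,11
s: -3,-3,-3,-3,-3,-3,-3,-3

steps = 9; useful = 49; efficiency = 49/72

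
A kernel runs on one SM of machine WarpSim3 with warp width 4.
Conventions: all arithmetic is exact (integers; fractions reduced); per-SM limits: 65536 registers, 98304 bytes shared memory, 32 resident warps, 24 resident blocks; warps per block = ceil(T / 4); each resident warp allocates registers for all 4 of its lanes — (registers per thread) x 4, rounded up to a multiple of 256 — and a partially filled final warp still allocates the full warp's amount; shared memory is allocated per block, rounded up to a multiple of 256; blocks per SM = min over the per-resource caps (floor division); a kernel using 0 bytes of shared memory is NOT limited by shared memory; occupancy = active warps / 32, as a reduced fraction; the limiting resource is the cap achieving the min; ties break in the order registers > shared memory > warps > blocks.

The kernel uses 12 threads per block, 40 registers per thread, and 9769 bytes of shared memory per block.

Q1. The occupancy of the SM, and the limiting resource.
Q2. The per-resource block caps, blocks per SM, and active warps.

Answer: occupancy 27/32, limited by shared memory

registers: 85 blocks
shared memory: 9 blocks
warps: 10 blocks
blocks: 24 blocks

Answer: 9 blocks, 27 active warps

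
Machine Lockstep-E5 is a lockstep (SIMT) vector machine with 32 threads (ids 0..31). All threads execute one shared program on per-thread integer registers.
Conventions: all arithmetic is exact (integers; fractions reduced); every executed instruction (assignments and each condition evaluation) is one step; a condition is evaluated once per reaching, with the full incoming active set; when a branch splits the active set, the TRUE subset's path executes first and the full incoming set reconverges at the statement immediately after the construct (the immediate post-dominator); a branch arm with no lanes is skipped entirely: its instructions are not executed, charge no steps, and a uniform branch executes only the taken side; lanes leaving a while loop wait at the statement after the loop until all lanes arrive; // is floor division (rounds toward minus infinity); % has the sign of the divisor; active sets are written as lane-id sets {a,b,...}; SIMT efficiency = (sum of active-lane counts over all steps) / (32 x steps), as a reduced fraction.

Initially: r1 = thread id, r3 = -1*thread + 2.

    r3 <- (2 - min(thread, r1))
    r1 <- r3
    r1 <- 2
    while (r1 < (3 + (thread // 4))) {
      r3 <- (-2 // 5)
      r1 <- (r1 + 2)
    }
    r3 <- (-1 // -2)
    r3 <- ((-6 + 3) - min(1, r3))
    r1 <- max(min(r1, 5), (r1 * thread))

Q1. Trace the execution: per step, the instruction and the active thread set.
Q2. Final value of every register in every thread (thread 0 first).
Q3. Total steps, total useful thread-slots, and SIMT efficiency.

step 0: r3 <- (2 - min(thread, r1))  {0,1,2,3,4,5,6,7,8,9,10,11,12,13,14,15,16,17,18,19,20,21,22,23,24,25,26,27,28,29,30,31}
step 1: r1 <- r3                     {0,1,2,3,4,5,6,7,8,9,10,11,12,13,14,15,16,17,18,19,20,21,22,23,24,25,26,27,28,29,30,31}
step 2: r1 <- 2                      {0,1,2,3,4,5,6,7,8,9,10,11,12,13,14,15,16,17,18,19,20,21,22,23,24,25,26,27,28,29,30,31}
step 3: eval (r1 < (3 + (thread // 4))) {0,1,2,3,4,5,6,7,8,9,10,11,12,13,14,15,16,17,18,19,20,21,22,23,24,25,26,27,28,29,30,31}
step 4: r3 <- (-2 // 5)              {0,1,2,3,4,5,6,7,8,9,10,11,12,13,14,15,16,17,18,19,20,21,22,23,24,25,26,27,28,29,30,31}
step 5: r1 <- (r1 + 2)               {0,1,2,3,4,5,6,7,8,9,10,11,12,13,14,15,16,17,18,19,20,21,22,23,24,25,26,27,28,29,30,31}
step 6: eval (r1 < (3 + (thread // 4))) {0,1,2,3,4,5,6,7,8,9,10,11,12,13,14,15,16,17,18,19,20,21,22,23,24,25,26,27,28,29,30,31}
step 7: r3 <- (-2 // 5)              {8,9,10,11,12,13,14,15,16,17,18,19,20,21,22,23,24,25,26,27,28,29,30,31}
step 8: r1 <- (r1 + 2)               {8,9,10,11,12,13,14,15,16,17,18,19,20,21,22,23,24,25,26,27,28,29,30,31}
step 9: eval (r1 < (3 + (thread // 4))) {8,9,10,11,12,13,14,15,16,17,18,19,20,21,22,23,24,25,26,27,28,29,30,31}
step 10: r3 <- (-2 // 5)              {16,17,18,19,20,21,22,23,24,25,26,27,28,29,30,31}
step 11: r1 <- (r1 + 2)               {16,17,18,19,20,21,22,23,24,25,26,27,28,29,30,31}
step 12: eval (r1 < (3 + (thread // 4))) {16,17,18,19,20,21,22,23,24,25,26,27,28,29,30,31}
step 13: r3 <- (-2 // 5)              {24,25,26,27,28,29,30,31}
step 14: r1 <- (r1 + 2)               {24,25,26,27,28,29,30,31}
step 15: eval (r1 < (3 + (thread // 4))) {24,25,26,27,28,29,30,31}
step 16: r3 <- (-1 // -2)             {0,1,2,3,4,5,6,7,8,9,10,11,12,13,14,15,16,17,18,19,20,21,22,23,24,25,26,27,28,29,30,31}
step 17: r3 <- ((-6 + 3) - min(1, r3)) {0,1,2,3,4,5,6,7,8,9,10,11,12,13,14,15,16,17,18,19,20,21,22,23,24,25,26,27,28,29,30,31}
step 18: r1 <- max(min(r1, 5), (r1 * thread)) {0,1,2,3,4,5,6,7,8,9,10,11,12,13,14,15,16,17,18,19,20,21,22,23,24,25,26,27,28,29,30,31}

Answer: 19 steps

r1: 4,4,8,12,16,20,24,28,48,54,60,66,72,78,84,90,128,136,144,152,160,168,176,184,240,250,260,270,280,290,300,310
r3: -3,-3,-3,-3,-3,-3,-3,-3,-3,-3,-3,-3,-3,-3,-3,-3,-3,-3,-3,-3,-3,-3,-3,-3,-3,-3,-3,-3,-3,-3,-3,-3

steps = 19; useful = 464; efficiency = 464/608 = 29/38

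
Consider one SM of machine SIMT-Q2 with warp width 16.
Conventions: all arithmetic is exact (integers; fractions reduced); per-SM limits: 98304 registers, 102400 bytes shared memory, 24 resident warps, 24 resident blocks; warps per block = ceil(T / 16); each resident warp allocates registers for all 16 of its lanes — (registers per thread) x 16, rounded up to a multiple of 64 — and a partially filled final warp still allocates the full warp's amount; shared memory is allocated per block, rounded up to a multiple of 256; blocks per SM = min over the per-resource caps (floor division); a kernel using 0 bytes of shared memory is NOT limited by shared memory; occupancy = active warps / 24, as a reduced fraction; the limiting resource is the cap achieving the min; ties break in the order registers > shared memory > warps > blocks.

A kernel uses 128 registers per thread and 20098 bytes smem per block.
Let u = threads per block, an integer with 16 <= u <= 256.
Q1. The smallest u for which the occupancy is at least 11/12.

Answer: u = 81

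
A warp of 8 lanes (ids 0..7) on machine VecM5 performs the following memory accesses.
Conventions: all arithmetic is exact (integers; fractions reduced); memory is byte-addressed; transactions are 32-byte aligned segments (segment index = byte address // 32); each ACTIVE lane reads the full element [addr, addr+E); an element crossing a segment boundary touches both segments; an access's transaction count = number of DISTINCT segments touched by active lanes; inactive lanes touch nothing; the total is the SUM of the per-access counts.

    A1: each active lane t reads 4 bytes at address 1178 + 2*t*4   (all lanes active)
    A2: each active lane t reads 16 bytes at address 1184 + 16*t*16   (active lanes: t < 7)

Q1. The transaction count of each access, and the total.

A1: 3 transactions
A2: 7 transactions

Answer: 3,7; total 10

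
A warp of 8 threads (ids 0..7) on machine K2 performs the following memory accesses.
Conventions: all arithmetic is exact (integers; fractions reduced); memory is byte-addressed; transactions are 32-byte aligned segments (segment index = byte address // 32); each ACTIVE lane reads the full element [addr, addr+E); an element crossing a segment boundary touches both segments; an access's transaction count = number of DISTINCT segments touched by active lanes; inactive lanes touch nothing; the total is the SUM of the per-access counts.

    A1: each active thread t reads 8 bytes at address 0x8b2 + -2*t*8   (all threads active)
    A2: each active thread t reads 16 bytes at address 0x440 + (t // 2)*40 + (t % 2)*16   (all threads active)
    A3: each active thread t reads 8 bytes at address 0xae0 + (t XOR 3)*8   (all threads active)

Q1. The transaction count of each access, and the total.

A1: 4 transactions
A2: 5 transactions
A3: 2 transactions

Answer: 4,5,2; total 11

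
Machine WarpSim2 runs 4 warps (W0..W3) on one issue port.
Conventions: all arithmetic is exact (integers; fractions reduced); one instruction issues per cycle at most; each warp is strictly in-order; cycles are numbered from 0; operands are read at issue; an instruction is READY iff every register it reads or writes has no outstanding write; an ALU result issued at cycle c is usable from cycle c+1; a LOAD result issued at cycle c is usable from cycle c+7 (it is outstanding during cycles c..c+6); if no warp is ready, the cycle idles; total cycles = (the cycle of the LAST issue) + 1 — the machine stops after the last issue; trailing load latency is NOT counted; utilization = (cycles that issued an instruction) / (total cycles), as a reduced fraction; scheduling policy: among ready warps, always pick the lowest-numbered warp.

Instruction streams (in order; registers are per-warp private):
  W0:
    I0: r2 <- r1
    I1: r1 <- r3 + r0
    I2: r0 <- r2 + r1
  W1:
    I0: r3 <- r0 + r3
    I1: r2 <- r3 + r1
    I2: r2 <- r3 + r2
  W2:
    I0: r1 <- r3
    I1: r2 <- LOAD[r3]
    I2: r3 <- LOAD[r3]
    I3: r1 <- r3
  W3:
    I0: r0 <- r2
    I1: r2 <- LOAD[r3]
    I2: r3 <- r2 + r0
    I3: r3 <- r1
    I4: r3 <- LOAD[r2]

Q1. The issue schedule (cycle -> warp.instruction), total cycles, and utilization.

cycle 0: W0.I0
cycle 1: W0.I1
cycle 2: W0.I2
cycle 3: W1.I0
cycle 4: W1.I1
cycle 5: W1.I2
cycle 6: W2.I0
cycle 7: W2.I1
cycle 8: W2.I2
cycle 9: W3.I0
cycle 10: W3.I1
cycle 11: idle
cycle 12: idle
cycle 13: idle
cycle 14: idle
cycle 15: W2.I3
cycle 16: idle
cycle 17: W3.I2
cycle 18: W3.I3
cycle 19: W3.I4

Answer: 20 cycles, utilization 3/4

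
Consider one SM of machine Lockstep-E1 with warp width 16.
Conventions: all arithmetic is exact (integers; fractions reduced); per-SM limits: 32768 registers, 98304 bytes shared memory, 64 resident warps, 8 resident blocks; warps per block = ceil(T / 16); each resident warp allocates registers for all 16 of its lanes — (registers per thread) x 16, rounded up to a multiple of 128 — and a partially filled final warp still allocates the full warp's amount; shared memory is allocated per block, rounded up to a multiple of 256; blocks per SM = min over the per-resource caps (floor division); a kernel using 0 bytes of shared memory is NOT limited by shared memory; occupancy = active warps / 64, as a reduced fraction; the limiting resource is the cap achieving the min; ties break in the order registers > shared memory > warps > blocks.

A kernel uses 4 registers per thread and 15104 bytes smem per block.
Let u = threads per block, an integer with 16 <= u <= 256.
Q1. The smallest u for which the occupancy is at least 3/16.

Answer: u = 17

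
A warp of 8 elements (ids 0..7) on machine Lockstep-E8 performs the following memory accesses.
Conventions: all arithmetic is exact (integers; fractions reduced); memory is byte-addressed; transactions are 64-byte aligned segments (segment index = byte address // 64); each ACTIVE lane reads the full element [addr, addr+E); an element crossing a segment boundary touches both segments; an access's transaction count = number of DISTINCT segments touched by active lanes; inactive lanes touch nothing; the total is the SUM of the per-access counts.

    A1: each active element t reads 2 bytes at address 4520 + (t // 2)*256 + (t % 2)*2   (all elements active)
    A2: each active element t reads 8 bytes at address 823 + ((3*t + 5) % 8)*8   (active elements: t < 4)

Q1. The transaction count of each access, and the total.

A1: 4 transactions
A2: 2 transactions

Answer: 4,2; total 6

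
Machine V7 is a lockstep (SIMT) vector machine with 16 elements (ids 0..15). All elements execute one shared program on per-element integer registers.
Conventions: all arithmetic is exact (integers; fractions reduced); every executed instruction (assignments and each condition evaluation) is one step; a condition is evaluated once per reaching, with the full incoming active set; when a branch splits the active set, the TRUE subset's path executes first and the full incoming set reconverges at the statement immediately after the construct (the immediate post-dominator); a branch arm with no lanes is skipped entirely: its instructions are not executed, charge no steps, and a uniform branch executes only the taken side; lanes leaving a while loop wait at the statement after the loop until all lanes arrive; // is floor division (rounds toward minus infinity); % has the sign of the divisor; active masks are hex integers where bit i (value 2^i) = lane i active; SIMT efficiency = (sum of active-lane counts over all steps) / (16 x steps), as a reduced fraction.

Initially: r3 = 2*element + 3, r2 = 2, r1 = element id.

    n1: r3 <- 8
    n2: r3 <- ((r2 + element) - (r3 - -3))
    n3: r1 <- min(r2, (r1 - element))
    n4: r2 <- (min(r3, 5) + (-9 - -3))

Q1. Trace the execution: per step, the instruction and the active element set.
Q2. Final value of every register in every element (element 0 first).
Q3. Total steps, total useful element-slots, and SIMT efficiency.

step 0: r3 <- 8                      0xffff
step 1: r3 <- ((r2 + element) - (r3 - -3)) 0xffff
step 2: r1 <- min(r2, (r1 - element)) 0xffff
step 3: r2 <- (min(r3, 5) + (-9 - -3)) 0xffff

Answer: 4 steps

r3: -9,-8,-7,-6,-5,-4,-3,-2,-1,0,1,2,3,4,5,6
r2: -15,-14,-13,-12,-11,-10,-9,-8,-7,-6,-5,-4,-3,-2,-1,-1
r1: 0,0,0,0,0,0,0,0,0,0,0,0,0,0,0,0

steps = 4; useful = 64; efficiency = 64/64 = 1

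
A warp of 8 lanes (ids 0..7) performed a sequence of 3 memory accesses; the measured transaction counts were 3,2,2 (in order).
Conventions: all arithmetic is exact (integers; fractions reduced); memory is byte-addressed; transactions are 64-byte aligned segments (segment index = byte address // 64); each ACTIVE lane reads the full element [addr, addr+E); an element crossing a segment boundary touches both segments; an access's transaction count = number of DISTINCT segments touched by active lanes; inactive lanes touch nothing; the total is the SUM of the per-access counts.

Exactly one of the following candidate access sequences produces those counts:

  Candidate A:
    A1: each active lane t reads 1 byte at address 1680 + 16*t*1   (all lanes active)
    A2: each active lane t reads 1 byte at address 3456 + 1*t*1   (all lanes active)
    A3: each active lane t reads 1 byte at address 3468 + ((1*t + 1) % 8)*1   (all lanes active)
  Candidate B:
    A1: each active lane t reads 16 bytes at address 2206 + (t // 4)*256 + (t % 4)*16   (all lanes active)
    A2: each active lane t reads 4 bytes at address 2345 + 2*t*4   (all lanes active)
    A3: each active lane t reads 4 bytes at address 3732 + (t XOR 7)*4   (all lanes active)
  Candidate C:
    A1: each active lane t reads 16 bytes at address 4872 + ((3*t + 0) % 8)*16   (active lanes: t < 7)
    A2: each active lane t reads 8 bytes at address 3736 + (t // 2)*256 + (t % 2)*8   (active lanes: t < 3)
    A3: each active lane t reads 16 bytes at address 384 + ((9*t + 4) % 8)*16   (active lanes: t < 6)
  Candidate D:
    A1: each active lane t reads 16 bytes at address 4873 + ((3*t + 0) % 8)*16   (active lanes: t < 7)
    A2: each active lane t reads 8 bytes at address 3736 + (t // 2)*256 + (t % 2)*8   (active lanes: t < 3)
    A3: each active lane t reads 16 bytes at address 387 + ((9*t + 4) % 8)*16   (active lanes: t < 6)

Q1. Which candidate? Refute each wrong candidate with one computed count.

A: A2 gives 1 transaction, not 2
B: A1 gives 4 transactions, not 3
D: A3 gives 3 transactions, not 2
C: all counts match (3,2,2)

Answer: C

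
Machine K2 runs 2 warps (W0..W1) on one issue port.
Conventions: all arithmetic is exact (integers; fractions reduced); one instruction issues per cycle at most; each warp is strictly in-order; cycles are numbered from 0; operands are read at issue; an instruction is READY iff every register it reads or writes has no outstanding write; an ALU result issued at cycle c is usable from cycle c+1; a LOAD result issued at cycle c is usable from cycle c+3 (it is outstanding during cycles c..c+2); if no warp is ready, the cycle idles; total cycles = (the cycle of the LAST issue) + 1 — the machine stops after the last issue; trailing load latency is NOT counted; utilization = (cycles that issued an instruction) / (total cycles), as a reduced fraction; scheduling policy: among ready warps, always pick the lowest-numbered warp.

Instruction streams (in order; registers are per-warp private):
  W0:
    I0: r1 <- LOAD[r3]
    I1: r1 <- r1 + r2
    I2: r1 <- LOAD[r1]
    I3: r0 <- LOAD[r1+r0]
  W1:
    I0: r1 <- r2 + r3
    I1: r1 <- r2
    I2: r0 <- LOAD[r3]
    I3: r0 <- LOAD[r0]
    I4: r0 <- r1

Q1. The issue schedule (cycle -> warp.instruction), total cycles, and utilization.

cycle 0: W0.I0
cycle 1: W1.I0
cycle 2: W1.I1
cycle 3: W0.I1
cycle 4: W0.I2
cycle 5: W1.I2
cycle 6: idle
cycle 7: W0.I3
cycle 8: W1.I3
cycle 9: idle
cycle 10: idle
cycle 11: W1.I4

Answer: 12 cycles, utilization 3/4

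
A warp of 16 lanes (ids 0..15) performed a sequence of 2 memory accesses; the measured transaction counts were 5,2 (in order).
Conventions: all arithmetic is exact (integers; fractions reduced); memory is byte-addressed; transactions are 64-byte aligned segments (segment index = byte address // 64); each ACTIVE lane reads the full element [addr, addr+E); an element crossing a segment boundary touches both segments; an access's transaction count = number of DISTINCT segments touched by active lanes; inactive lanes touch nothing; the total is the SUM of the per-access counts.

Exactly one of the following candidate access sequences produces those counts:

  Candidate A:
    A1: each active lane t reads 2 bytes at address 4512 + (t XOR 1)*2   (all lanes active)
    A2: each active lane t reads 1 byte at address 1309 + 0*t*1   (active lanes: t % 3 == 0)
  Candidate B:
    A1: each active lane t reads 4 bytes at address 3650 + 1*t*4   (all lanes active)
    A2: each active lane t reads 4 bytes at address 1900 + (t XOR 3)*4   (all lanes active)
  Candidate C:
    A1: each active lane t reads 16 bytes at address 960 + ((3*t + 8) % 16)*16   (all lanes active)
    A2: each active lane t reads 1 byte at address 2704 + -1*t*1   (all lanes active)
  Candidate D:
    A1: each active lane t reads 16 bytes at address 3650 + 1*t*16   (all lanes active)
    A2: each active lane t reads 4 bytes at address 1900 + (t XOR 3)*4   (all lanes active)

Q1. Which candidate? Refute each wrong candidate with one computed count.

A: A1 gives 1 transaction, not 5
B: A1 gives 2 transactions, not 5
C: A1 gives 4 transactions, not 5
D: all counts match (5,2)

Answer: D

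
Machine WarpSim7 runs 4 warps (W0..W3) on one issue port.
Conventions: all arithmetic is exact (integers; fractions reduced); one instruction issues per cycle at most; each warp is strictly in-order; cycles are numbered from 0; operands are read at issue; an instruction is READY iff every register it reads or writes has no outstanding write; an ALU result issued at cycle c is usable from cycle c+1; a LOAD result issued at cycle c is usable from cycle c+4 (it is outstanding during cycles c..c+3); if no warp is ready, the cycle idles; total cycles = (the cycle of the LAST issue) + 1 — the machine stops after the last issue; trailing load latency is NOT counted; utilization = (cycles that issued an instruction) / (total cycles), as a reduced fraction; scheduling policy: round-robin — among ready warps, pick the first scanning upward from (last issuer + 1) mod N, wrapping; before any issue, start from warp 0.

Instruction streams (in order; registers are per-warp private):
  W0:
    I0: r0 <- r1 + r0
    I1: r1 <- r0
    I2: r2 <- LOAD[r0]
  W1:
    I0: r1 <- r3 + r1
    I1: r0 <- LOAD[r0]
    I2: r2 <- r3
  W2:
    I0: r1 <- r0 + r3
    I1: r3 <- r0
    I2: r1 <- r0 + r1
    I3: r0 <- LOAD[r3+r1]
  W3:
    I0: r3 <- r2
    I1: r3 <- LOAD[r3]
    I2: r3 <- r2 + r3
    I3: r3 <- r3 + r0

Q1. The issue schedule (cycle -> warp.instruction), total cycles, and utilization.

cycle 0: W0.I0
cycle 1: W1.I0
cycle 2: W2.I0
cycle 3: W3.I0
cycle 4: W0.I1
cycle 5: W1.I1
cycle 6: W2.I1
cycle 7: W3.I1
cycle 8: W0.I2
cycle 9: W1.I2
cycle 10: W2.I2
cycle 11: W3.I2
cycle 12: W2.I3
cycle 13: W3.I3

Answer: 14 cycles, utilization 1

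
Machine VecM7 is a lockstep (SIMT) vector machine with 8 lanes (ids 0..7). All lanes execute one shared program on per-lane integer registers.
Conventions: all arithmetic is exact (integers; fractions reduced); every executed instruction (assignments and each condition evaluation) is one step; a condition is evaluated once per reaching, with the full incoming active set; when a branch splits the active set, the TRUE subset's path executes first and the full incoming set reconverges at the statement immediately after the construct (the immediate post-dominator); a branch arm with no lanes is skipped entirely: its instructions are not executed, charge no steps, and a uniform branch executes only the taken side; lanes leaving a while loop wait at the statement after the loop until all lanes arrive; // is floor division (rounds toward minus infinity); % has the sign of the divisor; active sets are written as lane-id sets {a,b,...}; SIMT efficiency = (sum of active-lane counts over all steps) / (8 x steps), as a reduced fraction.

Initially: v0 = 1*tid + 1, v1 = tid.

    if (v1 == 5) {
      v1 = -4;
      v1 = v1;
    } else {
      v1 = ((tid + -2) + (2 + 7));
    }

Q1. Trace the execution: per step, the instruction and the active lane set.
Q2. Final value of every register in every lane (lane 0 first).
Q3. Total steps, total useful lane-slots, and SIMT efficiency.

step 0: eval (v1 == 5)               {0,1,2,3,4,5,6,7}
step 1: v1 <- -4                     {5}
step 2: v1 <- v1                     {5}
step 3: v1 <- ((tid + -2) + (2 + 7)) {0,1,2,3,4,6,7}

Answer: 4 steps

v0: 1,2,3,4,5,6,7,8
v1: 7,8,9,10,11,-4,13,14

steps = 4; useful = 17; efficiency = 17/32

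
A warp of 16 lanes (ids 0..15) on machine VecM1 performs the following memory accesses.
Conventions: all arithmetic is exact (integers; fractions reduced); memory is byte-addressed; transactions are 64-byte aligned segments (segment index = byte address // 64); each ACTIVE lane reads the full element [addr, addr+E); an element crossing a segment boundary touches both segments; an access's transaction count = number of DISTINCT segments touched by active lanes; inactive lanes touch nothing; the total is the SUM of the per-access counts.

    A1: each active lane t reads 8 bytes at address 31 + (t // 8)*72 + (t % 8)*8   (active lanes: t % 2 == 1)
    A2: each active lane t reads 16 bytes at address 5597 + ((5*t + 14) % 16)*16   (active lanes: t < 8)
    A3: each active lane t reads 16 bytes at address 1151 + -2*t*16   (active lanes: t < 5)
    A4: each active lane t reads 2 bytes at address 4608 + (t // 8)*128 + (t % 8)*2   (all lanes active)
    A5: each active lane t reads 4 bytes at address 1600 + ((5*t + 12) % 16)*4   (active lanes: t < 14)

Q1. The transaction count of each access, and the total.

A1: 3 transactions
A2: 5 transactions
A3: 4 transactions
A4: 2 transactions
A5: 1 transaction

Answer: 3,5,4,2,1; total 15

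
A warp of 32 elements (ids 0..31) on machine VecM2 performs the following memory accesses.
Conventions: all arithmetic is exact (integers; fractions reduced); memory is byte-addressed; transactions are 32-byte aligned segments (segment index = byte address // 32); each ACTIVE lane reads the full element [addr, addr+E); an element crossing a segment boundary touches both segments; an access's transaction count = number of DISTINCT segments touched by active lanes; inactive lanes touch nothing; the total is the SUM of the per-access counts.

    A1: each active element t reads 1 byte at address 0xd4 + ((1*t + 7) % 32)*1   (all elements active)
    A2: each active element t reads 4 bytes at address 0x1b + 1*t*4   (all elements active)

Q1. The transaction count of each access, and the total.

A1: 2 transactions
A2: 5 transactions

Answer: 2,5; total 7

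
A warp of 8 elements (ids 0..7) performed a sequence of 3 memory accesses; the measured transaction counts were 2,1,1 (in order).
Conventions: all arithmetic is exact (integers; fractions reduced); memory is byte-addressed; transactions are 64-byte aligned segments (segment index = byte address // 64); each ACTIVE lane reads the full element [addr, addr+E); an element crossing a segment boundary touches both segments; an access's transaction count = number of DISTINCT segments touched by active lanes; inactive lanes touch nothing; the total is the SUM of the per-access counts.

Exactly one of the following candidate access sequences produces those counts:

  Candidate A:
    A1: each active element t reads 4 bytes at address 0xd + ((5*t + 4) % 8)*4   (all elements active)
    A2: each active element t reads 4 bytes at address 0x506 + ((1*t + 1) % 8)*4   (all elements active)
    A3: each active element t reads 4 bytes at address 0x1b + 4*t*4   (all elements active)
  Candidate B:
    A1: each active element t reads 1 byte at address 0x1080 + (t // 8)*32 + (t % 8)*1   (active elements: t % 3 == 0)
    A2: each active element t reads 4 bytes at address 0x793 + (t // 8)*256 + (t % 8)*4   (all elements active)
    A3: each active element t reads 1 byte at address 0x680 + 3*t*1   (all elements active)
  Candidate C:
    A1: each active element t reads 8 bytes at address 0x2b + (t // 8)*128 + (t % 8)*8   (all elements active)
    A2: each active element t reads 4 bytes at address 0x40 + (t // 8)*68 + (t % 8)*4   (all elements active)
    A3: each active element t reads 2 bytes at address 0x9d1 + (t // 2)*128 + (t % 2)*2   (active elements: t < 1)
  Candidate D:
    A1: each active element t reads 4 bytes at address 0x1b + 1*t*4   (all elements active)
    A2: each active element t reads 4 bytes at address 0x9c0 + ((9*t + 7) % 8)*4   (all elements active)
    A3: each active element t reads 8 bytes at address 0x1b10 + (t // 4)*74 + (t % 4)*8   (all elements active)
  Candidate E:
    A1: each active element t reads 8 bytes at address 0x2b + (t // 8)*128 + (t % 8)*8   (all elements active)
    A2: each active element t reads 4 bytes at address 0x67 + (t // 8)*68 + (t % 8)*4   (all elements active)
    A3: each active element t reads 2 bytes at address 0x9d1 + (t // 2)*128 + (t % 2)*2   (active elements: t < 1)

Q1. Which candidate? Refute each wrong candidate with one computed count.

A: A1 gives 1 transaction, not 2
B: A1 gives 1 transaction, not 2
D: A1 gives 1 transaction, not 2
E: A2 gives 2 transactions, not 1
C: all counts match (2,1,1)

Answer: C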